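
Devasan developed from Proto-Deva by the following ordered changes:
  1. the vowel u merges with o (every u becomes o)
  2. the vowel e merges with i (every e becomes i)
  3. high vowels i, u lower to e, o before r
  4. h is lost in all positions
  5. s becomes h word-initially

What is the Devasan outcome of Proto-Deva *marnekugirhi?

Devasan: *marnekugirhi
  marnekugirhi → marnekogirhi   [vowel merger]
  marnekogirhi → marnikogirhi   [vowel merger]
  marnikogirhi → marnikogerhi   [pre-rhotic lowering]
  marnikogerhi → marnikogeri   [h-loss]
  marnikogeri (rule 5 does not apply)
  giving Devasan marnikogeri.

marnikogeri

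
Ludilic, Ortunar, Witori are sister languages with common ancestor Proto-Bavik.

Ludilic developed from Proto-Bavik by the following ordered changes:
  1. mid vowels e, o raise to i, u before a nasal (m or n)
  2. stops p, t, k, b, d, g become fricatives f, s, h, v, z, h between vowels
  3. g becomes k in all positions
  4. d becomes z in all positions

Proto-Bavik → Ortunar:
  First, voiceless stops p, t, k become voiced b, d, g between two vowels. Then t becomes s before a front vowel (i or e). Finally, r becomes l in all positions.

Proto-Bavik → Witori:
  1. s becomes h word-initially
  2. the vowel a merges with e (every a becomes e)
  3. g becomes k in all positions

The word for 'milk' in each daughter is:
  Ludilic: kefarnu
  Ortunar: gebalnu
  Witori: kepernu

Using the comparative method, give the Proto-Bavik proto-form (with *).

Position 1: Ludilic has k, Ortunar has g, Witori has k. Taking the neighbouring segments as reconstructed: Ludilic k could go back to *k or *g; Ortunar g can only go back to *g; Witori k could go back to *k or *g — the one source consistent with every daughter is *g.
Position 5: Ludilic has r, Ortunar has l, Witori has r. Ludilic preserves r here (none of its changes turn any other segment into r), so the proto-segment is *r.
Continuing position by position gives *geparnu; check it forward:
Ludilic: *geparnu
  geparnu (rule 1 does not apply)
  geparnu → gefarnu   [intervocalic lenition]
  gefarnu → kefarnu   [unconditioned shift]
  kefarnu (rule 4 does not apply)
  giving Ludilic kefarnu.
Ortunar: *geparnu
  geparnu → gebarnu   [intervocalic voicing]
  gebarnu (rule 2 does not apply)
  gebarnu → gebalnu   [unconditioned shift]
  giving Ortunar gebalnu.
Witori: start from *geparnu.
  rule 1: no change — geparnu
  rule 2 (vowel merger): geparnu → gepernu
  rule 3 (unconditioned shift): gepernu → kepernu
  ⇒ Witori kepernu
*geparnu is the unique common source.

*geparnu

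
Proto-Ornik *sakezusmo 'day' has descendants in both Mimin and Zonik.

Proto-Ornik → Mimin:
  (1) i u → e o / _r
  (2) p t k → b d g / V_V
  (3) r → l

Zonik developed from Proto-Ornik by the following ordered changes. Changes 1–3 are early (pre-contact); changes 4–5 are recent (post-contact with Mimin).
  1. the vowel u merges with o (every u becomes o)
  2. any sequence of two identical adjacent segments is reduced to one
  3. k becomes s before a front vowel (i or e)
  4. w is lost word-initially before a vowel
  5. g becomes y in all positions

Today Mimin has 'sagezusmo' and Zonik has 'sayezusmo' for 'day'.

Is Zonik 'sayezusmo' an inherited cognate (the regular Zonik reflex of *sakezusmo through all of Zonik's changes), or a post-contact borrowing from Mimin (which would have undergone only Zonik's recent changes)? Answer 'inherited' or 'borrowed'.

If inherited, *sakezusmo would pass through all of Zonik's changes:
Zonik: *sakezusmo
  sakezusmo → sakezosmo   [vowel merger]
  sakezosmo (rule 2 does not apply)
  sakezosmo → sasezosmo   [palatalisation]
  sasezosmo (rule 4 does not apply)
  sasezosmo (rule 5 does not apply)
  giving Zonik sasezosmo.
If borrowed from Mimin 'sagezusmo' after the early changes, it would undergo only the recent ones:
  rule 4 (glide loss): no change (sagezusmo)
  rule 5 (unconditioned shift): sagezusmo → sayezusmo
  ⇒ as a loan: sayezusmo
Zonik 'sayezusmo' matches the loan outcome 'sayezusmo', not the inherited 'sasezosmo' — it skipped the early Zonik changes, so it was borrowed from Mimin.

borrowed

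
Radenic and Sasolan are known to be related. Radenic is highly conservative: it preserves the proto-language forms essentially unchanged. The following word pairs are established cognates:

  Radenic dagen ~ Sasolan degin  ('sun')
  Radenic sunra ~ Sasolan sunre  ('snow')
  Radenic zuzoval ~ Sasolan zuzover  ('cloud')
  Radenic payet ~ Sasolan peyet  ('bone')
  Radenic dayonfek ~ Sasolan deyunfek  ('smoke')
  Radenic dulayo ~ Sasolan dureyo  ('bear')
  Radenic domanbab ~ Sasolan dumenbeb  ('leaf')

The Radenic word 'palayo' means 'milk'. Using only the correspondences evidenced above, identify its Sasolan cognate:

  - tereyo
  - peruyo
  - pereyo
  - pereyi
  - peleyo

dagen ~ degin, zuzoval ~ zuzover — Radenic a corresponds to Sasolan e after a consonant, before a consonant other than r, m, n, p, b, f, v.
dulayo ~ dureyo — Radenic l corresponds to Sasolan r between vowels (before a back vowel).
Applying these to Radenic 'palayo':
  palayo → pelayo   (a→e after a consonant, before a consonant other than r, m, n, p, b, f, v)
  pelayo → perayo   (l→r between vowels (before a back vowel))
  perayo → pereyo   (a→e after a consonant, before a consonant other than r, m, n, p, b, f, v)
So the Sasolan cognate is 'pereyo'.

pereyo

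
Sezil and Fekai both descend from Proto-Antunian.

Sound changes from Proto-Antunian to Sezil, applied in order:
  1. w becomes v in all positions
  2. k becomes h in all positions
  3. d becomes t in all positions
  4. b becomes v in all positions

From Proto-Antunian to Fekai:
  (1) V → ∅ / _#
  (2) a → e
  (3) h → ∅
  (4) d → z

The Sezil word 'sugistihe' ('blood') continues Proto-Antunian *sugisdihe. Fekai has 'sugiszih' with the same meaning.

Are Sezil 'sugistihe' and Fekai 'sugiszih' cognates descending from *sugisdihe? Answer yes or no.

Derive the expected Fekai reflex of *sugisdihe:
Fekai: *sugisdihe > sugisdih > sugisdi > sugiszi  (by apocope, h-loss, unconditioned shift)
The regular Fekai reflex would be 'sugiszi', but the attested form is 'sugiszih'. The correspondence is irregular, so they are not cognates (the Fekai form has a different source).

no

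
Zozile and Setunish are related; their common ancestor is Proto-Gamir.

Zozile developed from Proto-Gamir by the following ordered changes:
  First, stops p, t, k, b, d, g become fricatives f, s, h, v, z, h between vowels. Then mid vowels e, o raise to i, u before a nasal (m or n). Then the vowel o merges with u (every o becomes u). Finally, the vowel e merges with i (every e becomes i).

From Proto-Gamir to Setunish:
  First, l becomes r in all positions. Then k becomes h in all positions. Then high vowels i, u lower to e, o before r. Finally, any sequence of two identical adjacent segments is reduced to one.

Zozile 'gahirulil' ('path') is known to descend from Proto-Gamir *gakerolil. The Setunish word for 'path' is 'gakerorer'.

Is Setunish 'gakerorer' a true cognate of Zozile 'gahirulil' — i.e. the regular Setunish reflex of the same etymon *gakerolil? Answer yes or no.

Derive the expected Setunish reflex of *gakerolil:
Setunish: start from *gakerolil.
  rule 1 (unconditioned shift): gakerolil → gakerorir
  rule 2 (unconditioned shift): gakerorir → gaherorir
  rule 3 (pre-rhotic lowering): gaherorir → gaherorer
  rule 4: no change — gaherorer
  ⇒ Setunish gaherorer
The regular Setunish reflex would be 'gaherorer', but the attested form is 'gakerorer'. The correspondence is irregular, so they are not cognates (the Setunish form has a different source).

no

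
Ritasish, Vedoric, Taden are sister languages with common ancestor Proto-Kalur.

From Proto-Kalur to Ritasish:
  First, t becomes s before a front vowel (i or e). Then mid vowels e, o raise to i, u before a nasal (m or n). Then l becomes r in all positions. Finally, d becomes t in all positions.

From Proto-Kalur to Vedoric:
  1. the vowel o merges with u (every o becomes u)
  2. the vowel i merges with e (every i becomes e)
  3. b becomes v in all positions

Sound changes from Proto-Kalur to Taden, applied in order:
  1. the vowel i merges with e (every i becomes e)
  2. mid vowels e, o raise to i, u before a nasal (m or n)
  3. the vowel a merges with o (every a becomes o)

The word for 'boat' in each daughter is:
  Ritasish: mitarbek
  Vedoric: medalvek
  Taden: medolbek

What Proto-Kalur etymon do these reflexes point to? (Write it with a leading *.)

Position 6: Ritasish has b, Vedoric has v, Taden has b. Ritasish preserves b here (none of its changes turn any other segment into b), so the proto-segment is *b.
Position 5: Ritasish has r, Vedoric has l, Taden has l. Vedoric preserves l here (none of its changes turn any other segment into l), so the proto-segment is *l.
Position 3: Ritasish has t, Vedoric has d, Taden has d. Vedoric preserves d here (none of its changes turn any other segment into d), so the proto-segment is *d.
Verify the candidate proto-form against each daughter:
Ritasish: *midalbek > midarbek > mitarbek  (by unconditioned shift, unconditioned shift)
Vedoric: start from *midalbek.
  rule 1: no change — midalbek
  rule 2 (vowel merger): midalbek → medalbek
  rule 3 (unconditioned shift): medalbek → medalvek
  ⇒ Vedoric medalvek
Taden: *midalbek
  midalbek → medalbek   [vowel merger]
  medalbek (rule 2 does not apply)
  medalbek → medolbek   [vowel merger]
  giving Taden medolbek.
Only *midalbek yields all of Ritasish mitarbek, Vedoric medalvek, Taden medolbek.

*midalbek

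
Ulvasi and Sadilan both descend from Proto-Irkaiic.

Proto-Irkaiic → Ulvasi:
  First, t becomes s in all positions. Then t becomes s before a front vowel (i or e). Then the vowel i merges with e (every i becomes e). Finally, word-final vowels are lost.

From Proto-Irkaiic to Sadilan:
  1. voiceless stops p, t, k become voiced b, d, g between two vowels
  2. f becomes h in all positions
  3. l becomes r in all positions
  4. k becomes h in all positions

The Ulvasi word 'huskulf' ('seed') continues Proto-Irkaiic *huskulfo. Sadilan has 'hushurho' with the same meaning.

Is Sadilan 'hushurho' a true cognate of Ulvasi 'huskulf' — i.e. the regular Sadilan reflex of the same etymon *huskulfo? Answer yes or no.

yes

Derive the expected Sadilan reflex of *huskulfo:
Sadilan: *huskulfo
  huskulfo (rule 1 does not apply)
  huskulfo → huskulho   [unconditioned shift]
  huskulho → huskurho   [unconditioned shift]
  huskurho → hushurho   [unconditioned shift]
  giving Sadilan hushurho.
Sadilan 'hushurho' matches the regular reflex exactly, so the pair is cognate.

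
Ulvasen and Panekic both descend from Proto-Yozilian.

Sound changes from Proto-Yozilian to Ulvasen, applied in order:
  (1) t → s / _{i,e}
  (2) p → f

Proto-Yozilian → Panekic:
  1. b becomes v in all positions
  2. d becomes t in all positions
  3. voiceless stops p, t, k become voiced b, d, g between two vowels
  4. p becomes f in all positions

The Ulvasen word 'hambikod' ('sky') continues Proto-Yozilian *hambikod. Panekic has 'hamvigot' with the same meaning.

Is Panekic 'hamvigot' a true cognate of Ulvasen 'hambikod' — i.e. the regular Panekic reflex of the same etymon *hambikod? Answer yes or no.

yes

Derive the expected Panekic reflex of *hambikod:
Panekic: start from *hambikod.
  rule 1 (unconditioned shift): hambikod → hamvikod
  rule 2 (unconditioned shift): hamvikod → hamvikot
  rule 3 (intervocalic voicing): hamvikot → hamvigot
  rule 4: no change — hamvigot
  ⇒ Panekic hamvigot
Panekic 'hamvigot' matches the regular reflex exactly, so the pair is cognate.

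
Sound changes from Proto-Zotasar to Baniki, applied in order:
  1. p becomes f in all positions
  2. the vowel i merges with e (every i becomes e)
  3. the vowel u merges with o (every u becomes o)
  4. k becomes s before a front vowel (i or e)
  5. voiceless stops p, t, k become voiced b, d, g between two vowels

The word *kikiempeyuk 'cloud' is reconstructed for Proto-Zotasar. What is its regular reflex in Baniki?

seseemfeyok

Baniki: *kikiempeyuk > kikiemfeyuk > kekeemfeyuk > kekeemfeyok > seseemfeyok  (by unconditioned shift, vowel merger, vowel merger, palatalisation)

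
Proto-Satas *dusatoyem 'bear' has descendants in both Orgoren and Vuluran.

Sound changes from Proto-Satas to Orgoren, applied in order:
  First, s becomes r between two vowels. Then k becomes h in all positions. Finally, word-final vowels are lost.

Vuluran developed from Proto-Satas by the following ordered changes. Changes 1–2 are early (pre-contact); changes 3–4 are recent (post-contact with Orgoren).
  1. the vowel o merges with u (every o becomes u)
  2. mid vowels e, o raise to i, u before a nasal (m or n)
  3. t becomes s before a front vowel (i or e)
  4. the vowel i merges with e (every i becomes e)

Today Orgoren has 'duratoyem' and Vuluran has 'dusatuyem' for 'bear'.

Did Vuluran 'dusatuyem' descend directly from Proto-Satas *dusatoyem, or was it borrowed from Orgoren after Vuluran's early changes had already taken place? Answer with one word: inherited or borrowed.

inherited

If inherited, *dusatoyem would pass through all of Vuluran's changes:
Vuluran: *dusatoyem
  dusatoyem → dusatuyem   [vowel merger]
  dusatuyem → dusatuyim   [pre-nasal raising]
  dusatuyim (rule 3 does not apply)
  dusatuyim → dusatuyem   [vowel merger]
  giving Vuluran dusatuyem.
If borrowed from Orgoren 'duratoyem' after the early changes, it would undergo only the recent ones:
  rule 3 (palatalisation): no change (duratoyem)
  rule 4 (vowel merger): no change (duratoyem)
  ⇒ as a loan: duratoyem
Vuluran 'dusatuyem' matches the inherited outcome exactly, so it is an inherited cognate, not a loan.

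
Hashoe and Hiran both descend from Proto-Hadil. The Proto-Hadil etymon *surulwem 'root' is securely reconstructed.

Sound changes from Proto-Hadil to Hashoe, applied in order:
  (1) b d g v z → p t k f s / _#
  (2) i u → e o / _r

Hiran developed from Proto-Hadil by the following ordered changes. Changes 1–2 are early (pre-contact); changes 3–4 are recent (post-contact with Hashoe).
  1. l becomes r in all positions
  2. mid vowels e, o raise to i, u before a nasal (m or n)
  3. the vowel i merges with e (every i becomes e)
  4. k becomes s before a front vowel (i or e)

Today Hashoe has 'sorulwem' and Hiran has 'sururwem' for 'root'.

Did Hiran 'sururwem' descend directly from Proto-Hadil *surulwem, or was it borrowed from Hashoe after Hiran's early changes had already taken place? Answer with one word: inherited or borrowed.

If inherited, *surulwem would pass through all of Hiran's changes:
Hiran: *surulwem > sururwem > sururwim > sururwem  (by unconditioned shift, pre-nasal raising, vowel merger)
If borrowed from Hashoe 'sorulwem' after the early changes, it would undergo only the recent ones:
  rule 3 (vowel merger): no change (sorulwem)
  rule 4 (palatalisation): no change (sorulwem)
  ⇒ as a loan: sorulwem
Hiran 'sururwem' matches the inherited outcome exactly, so it is an inherited cognate, not a loan.

inherited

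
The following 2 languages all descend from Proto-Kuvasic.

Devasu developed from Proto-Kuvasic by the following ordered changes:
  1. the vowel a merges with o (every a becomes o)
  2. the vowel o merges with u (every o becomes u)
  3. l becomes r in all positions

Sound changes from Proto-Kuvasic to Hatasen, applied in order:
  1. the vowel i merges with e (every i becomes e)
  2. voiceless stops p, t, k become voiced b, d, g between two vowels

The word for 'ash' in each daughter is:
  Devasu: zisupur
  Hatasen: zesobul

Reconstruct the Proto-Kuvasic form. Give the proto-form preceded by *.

Position 2: Devasu has i, Hatasen has e. Devasu preserves i here (none of its changes turn any other segment into i), so the proto-segment is *i.
Position 7: Devasu has r, Hatasen has l. Hatasen preserves l here (none of its changes turn any other segment into l), so the proto-segment is *l.
Continuing position by position gives *zisopul; check it forward:
Devasu: *zisopul > zisupul > zisupur  (by vowel merger, unconditioned shift)
Hatasen: start from *zisopul.
  rule 1 (vowel merger): zisopul → zesopul
  rule 2 (intervocalic voicing): zesopul → zesobul
  ⇒ Hatasen zesobul
No other proto-form is consistent with every reflex, so the reconstruction is *zisopul.

*zisopul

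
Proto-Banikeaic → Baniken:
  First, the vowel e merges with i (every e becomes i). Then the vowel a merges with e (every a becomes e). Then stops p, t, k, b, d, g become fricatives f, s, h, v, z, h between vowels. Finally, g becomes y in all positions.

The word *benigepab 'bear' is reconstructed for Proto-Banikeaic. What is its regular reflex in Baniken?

Baniken: start from *benigepab.
  rule 1 (vowel merger): benigepab → binigipab
  rule 2 (vowel merger): binigipab → binigipeb
  rule 3 (intervocalic lenition): binigipeb → binihifeb
  rule 4: no change — binihifeb
  ⇒ Baniken binihifeb

binihifeb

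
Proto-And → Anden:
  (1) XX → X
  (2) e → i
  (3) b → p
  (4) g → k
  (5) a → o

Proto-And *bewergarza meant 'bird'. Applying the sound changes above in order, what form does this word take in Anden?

Anden: start from *bewergarza.
  rule 1: no change — bewergarza
  rule 2 (vowel merger): bewergarza → biwirgarza
  rule 3 (unconditioned shift): biwirgarza → piwirgarza
  rule 4 (unconditioned shift): piwirgarza → piwirkarza
  rule 5 (vowel merger): piwirkarza → piwirkorzo
  ⇒ Anden piwirkorzo

piwirkorzo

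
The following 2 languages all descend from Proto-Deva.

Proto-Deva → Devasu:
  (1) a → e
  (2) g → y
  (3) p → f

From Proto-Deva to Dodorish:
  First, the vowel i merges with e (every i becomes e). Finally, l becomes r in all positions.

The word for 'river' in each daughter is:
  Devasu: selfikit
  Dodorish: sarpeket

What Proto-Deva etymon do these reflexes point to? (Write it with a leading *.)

Position 4: Devasu has f, Dodorish has p. Dodorish preserves p here (none of its changes turn any other segment into p), so the proto-segment is *p.
Position 5: Devasu has i, Dodorish has e. Devasu preserves i here (none of its changes turn any other segment into i), so the proto-segment is *i.
This points to *salpikit. Verify forward in each daughter:
Devasu: start from *salpikit.
  rule 1 (vowel merger): salpikit → selpikit
  rule 2: no change — selpikit
  rule 3 (unconditioned shift): selpikit → selfikit
  ⇒ Devasu selfikit
Dodorish: *salpikit > salpeket > sarpeket  (by vowel merger, unconditioned shift)
No other proto-form is consistent with every reflex, so the reconstruction is *salpikit.

*salpikit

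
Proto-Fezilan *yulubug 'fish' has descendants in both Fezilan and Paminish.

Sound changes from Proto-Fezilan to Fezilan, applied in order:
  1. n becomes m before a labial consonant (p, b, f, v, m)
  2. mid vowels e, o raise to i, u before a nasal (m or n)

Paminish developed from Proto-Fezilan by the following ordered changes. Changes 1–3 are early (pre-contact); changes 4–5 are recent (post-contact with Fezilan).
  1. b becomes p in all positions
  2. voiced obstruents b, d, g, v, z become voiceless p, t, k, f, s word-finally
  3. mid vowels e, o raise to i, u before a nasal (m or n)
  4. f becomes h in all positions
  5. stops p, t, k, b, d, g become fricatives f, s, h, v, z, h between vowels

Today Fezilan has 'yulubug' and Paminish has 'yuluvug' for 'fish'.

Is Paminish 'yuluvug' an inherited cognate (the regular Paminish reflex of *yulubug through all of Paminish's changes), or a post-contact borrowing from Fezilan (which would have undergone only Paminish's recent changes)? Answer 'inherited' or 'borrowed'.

borrowed

If inherited, *yulubug would pass through all of Paminish's changes:
Paminish: start from *yulubug.
  rule 1 (unconditioned shift): yulubug → yulupug
  rule 2 (final devoicing): yulupug → yulupuk
  rule 3: no change — yulupuk
  rule 4: no change — yulupuk
  rule 5 (intervocalic lenition): yulupuk → yulufuk
  ⇒ Paminish yulufuk
If borrowed from Fezilan 'yulubug' after the early changes, it would undergo only the recent ones:
  rule 4 (unconditioned shift): no change (yulubug)
  rule 5 (intervocalic lenition): yulubug → yuluvug
  ⇒ as a loan: yuluvug
Paminish 'yuluvug' matches the loan outcome 'yuluvug', not the inherited 'yulufuk' — it skipped the early Paminish changes, so it was borrowed from Fezilan.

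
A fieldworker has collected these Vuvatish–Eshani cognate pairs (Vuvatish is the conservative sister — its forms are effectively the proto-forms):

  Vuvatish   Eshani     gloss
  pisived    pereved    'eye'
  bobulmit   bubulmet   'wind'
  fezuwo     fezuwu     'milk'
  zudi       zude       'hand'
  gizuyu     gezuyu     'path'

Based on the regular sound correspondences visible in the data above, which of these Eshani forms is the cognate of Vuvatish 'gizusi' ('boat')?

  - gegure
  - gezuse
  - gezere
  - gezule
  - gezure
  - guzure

gezure

pisived ~ pereved, bobulmit ~ bubulmet — Vuvatish i corresponds to Eshani e after a consonant, before a consonant other than r, m, n, p, b, f, v.
pisived ~ pereved — Vuvatish s corresponds to Eshani r between vowels (before a front vowel).
zudi ~ zude — Vuvatish i corresponds to Eshani e word-finally.
Applying these to Vuvatish 'gizusi':
  gizusi → gezusi   (i→e after a consonant, before a consonant other than r, m, n, p, b, f, v)
  gezusi → gezuri   (s→r between vowels (before a front vowel))
  gezuri → gezure   (i→e word-finally)
So the Eshani cognate is 'gezure'.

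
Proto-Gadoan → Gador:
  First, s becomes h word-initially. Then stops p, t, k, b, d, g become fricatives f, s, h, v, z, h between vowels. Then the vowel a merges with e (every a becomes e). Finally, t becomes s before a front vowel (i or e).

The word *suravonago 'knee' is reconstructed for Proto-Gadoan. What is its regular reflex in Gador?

hurevoneho

Gador: *suravonago > huravonago > huravonaho > hurevoneho  (by debuccalisation, intervocalic lenition, vowel merger)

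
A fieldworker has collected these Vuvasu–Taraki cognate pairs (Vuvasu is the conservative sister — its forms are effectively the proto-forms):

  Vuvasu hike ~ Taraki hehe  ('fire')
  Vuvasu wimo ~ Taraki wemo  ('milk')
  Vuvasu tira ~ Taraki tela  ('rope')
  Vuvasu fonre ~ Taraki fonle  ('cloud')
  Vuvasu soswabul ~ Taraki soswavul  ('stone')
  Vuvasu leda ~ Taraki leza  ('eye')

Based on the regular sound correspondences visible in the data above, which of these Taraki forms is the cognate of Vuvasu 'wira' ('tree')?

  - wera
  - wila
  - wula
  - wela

tira ~ tela — Vuvasu i corresponds to Taraki e after a consonant, before r.
tira ~ tela — Vuvasu r corresponds to Taraki l between vowels (before a back vowel).
Applying these to Vuvasu 'wira':
  wira → wera   (i→e after a consonant, before r)
  wera → wela   (r→l between vowels (before a back vowel))
So the Taraki cognate is 'wela'.

wela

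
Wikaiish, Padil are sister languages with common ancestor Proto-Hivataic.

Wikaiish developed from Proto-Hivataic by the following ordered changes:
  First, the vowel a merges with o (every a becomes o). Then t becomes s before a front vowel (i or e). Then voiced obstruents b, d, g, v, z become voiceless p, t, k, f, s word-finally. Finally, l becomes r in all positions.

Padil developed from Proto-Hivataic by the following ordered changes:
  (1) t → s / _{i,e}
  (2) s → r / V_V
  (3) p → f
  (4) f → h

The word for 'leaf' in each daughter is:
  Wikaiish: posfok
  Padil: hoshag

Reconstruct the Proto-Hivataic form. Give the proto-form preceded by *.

*posfag

Position 5: Wikaiish has o, Padil has a. Padil preserves a here (none of its changes turn any other segment into a), so the proto-segment is *a.
Position 4: Wikaiish has f, Padil has h. Taking the neighbouring segments as reconstructed: Wikaiish f can only go back to *f; Padil h could go back to *p or *f or *h — the one source consistent with every daughter is *f.
Position 1: Wikaiish has p, Padil has h. Taking the neighbouring segments as reconstructed: Wikaiish p can only go back to *p; Padil h could go back to *p or *f or *h — the one source consistent with every daughter is *p.
Continuing position by position gives *posfag; check it forward:
Wikaiish: *posfag
  posfag → posfog   [vowel merger]
  posfog (rule 2 does not apply)
  posfog → posfok   [final devoicing]
  posfok (rule 4 does not apply)
  giving Wikaiish posfok.
Padil: *posfag > fosfag > hoshag  (by unconditioned shift, unconditioned shift)
No other proto-form is consistent with every reflex, so the reconstruction is *posfag.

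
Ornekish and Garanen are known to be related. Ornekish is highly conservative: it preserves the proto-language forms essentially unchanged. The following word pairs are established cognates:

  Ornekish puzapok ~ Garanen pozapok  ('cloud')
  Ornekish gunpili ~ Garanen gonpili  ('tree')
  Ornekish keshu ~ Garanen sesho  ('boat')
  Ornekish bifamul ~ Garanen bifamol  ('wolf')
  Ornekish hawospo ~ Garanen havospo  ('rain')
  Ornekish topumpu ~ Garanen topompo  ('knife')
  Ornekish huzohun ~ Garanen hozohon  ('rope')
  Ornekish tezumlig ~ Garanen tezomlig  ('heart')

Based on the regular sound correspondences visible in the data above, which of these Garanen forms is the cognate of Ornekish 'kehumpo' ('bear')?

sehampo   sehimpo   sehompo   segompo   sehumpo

sehompo

keshu ~ sesho — Ornekish k corresponds to Garanen s word-initially before a front vowel.
topumpu ~ topompo, tezumlig ~ tezomlig — Ornekish u corresponds to Garanen o after a consonant, before a nasal.
Applying these to Ornekish 'kehumpo':
  kehumpo → sehumpo   (k→s word-initially before a front vowel)
  sehumpo → sehompo   (u→o after a consonant, before a nasal)
So the Garanen cognate is 'sehompo'.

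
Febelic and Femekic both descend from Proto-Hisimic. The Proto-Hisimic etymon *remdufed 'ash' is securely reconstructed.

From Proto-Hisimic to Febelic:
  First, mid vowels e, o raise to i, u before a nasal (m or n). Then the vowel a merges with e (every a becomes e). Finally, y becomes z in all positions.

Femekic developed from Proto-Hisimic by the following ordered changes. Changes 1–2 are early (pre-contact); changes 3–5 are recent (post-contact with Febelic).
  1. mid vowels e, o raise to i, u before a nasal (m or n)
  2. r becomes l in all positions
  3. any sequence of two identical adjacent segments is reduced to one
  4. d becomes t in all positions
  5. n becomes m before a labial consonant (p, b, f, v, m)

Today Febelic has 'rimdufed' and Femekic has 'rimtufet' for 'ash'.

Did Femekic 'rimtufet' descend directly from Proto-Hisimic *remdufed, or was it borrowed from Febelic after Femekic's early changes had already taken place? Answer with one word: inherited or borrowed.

If inherited, *remdufed would pass through all of Femekic's changes:
Femekic: start from *remdufed.
  rule 1 (pre-nasal raising): remdufed → rimdufed
  rule 2 (unconditioned shift): rimdufed → limdufed
  rule 3: no change — limdufed
  rule 4 (unconditioned shift): limdufed → limtufet
  rule 5: no change — limtufet
  ⇒ Femekic limtufet
If borrowed from Febelic 'rimdufed' after the early changes, it would undergo only the recent ones:
  rule 3 (degemination): no change (rimdufed)
  rule 4 (unconditioned shift): rimdufed → rimtufet
  rule 5 (nasal place assimilation): no change (rimtufet)
  ⇒ as a loan: rimtufet
Femekic 'rimtufet' matches the loan outcome 'rimtufet', not the inherited 'limtufet' — it skipped the early Femekic changes, so it was borrowed from Febelic.

borrowed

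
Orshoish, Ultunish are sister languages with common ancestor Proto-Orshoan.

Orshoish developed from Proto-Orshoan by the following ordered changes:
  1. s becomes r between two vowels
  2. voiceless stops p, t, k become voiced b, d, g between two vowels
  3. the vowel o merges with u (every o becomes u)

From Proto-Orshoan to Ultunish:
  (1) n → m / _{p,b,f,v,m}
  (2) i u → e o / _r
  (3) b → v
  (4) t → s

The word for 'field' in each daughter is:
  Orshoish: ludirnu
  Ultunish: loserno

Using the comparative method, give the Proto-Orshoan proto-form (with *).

Position 4: Orshoish has i, Ultunish has e. Orshoish preserves i here (none of its changes turn any other segment into i), so the proto-segment is *i.
Position 3: Orshoish has d, Ultunish has s. Taking the neighbouring segments as reconstructed: Orshoish d could go back to *t or *d; Ultunish s could go back to *t or *s — the one source consistent with every daughter is *t.
Position 7: Orshoish has u, Ultunish has o. Taking the neighbouring segments as reconstructed: Orshoish u could go back to *o or *u; Ultunish o can only go back to *o — the one source consistent with every daughter is *o.
Verify the candidate proto-form against each daughter:
Orshoish: *lotirno
  lotirno (rule 1 does not apply)
  lotirno → lodirno   [intervocalic voicing]
  lodirno → ludirnu   [vowel merger]
  giving Orshoish ludirnu.
Ultunish: *lotirno > loterno > loserno  (by pre-rhotic lowering, unconditioned shift)
Only *lotirno yields all of Orshoish ludirnu, Ultunish loserno.

*lotirno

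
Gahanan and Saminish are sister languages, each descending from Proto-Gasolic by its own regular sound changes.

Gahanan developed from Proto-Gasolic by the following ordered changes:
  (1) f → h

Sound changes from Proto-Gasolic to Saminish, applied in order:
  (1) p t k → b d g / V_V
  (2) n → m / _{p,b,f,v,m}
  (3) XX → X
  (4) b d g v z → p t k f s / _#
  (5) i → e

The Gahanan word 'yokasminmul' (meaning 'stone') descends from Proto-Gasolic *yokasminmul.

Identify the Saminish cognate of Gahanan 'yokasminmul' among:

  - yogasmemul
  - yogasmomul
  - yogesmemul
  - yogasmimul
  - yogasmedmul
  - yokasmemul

Saminish: *yokasminmul > yogasminmul > yogasmimmul > yogasmimul > yogasmemul  (by intervocalic voicing, nasal place assimilation, degemination, vowel merger)
Among the options, 'yogasmemul' alone shows every Saminish change applied in order.

yogasmemul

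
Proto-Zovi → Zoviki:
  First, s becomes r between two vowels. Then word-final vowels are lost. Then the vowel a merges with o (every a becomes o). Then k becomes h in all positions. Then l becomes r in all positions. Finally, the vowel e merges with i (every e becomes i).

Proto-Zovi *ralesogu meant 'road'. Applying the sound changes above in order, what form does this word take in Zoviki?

rorirog

Zoviki: *ralesogu
  ralesogu → ralerogu   [rhotacism]
  ralerogu → ralerog   [apocope]
  ralerog → rolerog   [vowel merger]
  rolerog (rule 4 does not apply)
  rolerog → rorerog   [unconditioned shift]
  rorerog → rorirog   [vowel merger]
  giving Zoviki rorirog.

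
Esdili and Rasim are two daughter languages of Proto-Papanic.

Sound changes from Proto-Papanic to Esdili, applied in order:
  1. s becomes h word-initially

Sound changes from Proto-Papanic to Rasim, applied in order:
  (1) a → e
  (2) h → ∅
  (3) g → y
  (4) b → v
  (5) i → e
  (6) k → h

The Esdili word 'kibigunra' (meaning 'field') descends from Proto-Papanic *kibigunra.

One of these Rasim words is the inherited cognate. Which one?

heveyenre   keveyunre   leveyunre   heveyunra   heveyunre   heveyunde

heveyunre

Rasim: start from *kibigunra.
  rule 1 (vowel merger): kibigunra → kibigunre
  rule 2: no change — kibigunre
  rule 3 (unconditioned shift): kibigunre → kibiyunre
  rule 4 (unconditioned shift): kibiyunre → kiviyunre
  rule 5 (vowel merger): kiviyunre → keveyunre
  rule 6 (unconditioned shift): keveyunre → heveyunre
  ⇒ Rasim heveyunre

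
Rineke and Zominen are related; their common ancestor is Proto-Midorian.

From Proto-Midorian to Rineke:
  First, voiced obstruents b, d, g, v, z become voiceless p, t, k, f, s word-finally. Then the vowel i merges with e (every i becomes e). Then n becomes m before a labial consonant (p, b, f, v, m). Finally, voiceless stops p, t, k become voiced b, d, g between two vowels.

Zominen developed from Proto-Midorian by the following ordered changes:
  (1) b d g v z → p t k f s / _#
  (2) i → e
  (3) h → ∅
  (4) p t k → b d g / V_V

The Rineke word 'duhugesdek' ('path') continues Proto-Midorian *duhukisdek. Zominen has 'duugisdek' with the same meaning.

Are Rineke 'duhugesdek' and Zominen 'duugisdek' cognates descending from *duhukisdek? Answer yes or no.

Derive the expected Zominen reflex of *duhukisdek:
Zominen: *duhukisdek > duhukesdek > duukesdek > duugesdek  (by vowel merger, h-loss, intervocalic voicing)
The regular Zominen reflex would be 'duugesdek', but the attested form is 'duugisdek'. The correspondence is irregular, so they are not cognates (the Zominen form has a different source).

no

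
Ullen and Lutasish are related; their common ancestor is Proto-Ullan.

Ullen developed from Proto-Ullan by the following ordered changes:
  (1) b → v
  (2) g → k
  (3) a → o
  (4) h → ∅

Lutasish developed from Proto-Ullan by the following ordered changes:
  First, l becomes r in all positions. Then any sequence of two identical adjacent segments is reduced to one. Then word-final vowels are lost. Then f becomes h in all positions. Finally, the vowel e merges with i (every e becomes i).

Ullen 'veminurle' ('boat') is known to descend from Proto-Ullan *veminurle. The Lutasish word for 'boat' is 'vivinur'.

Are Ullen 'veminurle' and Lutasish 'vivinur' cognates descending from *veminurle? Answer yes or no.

no

Derive the expected Lutasish reflex of *veminurle:
Lutasish: start from *veminurle.
  rule 1 (unconditioned shift): veminurle → veminurre
  rule 2 (degemination): veminurre → veminure
  rule 3 (apocope): veminure → veminur
  rule 4: no change — veminur
  rule 5 (vowel merger): veminur → viminur
  ⇒ Lutasish viminur
The regular Lutasish reflex would be 'viminur', but the attested form is 'vivinur'. The correspondence is irregular, so they are not cognates (the Lutasish form has a different source).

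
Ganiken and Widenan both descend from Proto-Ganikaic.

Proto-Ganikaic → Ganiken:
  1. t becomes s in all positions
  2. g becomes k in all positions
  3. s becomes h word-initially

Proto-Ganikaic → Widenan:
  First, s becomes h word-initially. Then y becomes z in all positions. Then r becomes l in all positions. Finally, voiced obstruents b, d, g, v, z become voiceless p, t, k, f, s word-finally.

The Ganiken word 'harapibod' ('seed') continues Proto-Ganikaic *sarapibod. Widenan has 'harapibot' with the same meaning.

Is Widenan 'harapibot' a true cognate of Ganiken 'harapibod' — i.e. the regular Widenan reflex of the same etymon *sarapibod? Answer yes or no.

no

Derive the expected Widenan reflex of *sarapibod:
Widenan: *sarapibod
  sarapibod → harapibod   [debuccalisation]
  harapibod (rule 2 does not apply)
  harapibod → halapibod   [unconditioned shift]
  halapibod → halapibot   [final devoicing]
  giving Widenan halapibot.
The regular Widenan reflex would be 'halapibot', but the attested form is 'harapibot'. The correspondence is irregular, so they are not cognates (the Widenan form has a different source).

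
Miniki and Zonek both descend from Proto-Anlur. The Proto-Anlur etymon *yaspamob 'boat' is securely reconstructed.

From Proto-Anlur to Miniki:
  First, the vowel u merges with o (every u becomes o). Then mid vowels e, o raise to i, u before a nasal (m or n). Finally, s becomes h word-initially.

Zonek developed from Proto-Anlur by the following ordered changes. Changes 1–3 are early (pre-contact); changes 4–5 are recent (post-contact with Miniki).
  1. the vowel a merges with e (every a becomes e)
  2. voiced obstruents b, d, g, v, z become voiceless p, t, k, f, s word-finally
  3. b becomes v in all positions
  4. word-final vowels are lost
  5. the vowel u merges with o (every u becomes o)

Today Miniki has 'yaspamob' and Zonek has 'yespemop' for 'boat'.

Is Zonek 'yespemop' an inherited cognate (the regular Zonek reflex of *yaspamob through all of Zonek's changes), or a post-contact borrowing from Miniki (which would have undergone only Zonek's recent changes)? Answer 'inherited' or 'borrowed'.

If inherited, *yaspamob would pass through all of Zonek's changes:
Zonek: *yaspamob > yespemob > yespemop  (by vowel merger, final devoicing)
If borrowed from Miniki 'yaspamob' after the early changes, it would undergo only the recent ones:
  rule 4 (apocope): no change (yaspamob)
  rule 5 (vowel merger): no change (yaspamob)
  ⇒ as a loan: yaspamob
Zonek 'yespemop' matches the inherited outcome exactly, so it is an inherited cognate, not a loan.

inherited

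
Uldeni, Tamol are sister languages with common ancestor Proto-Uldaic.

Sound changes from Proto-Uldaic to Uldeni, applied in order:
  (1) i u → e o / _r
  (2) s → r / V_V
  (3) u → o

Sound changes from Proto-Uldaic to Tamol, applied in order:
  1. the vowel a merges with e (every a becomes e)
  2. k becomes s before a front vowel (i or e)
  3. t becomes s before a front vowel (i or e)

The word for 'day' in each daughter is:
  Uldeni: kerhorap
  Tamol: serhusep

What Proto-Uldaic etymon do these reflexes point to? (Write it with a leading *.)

*kerhusap

Position 1: Uldeni has k, Tamol has s. Uldeni preserves k here (none of its changes turn any other segment into k), so the proto-segment is *k.
Position 5: Uldeni has o, Tamol has u. Tamol preserves u here (none of its changes turn any other segment into u), so the proto-segment is *u.
Position 6: Uldeni has r, Tamol has s. Taking the neighbouring segments as reconstructed: Uldeni r could go back to *s or *r; Tamol s could go back to *t or *k or *s — the one source consistent with every daughter is *s.
Verify the candidate proto-form against each daughter:
Uldeni: *kerhusap
  kerhusap (rule 1 does not apply)
  kerhusap → kerhurap   [rhotacism]
  kerhurap → kerhorap   [vowel merger]
  giving Uldeni kerhorap.
Tamol: *kerhusap > kerhusep > serhusep  (by vowel merger, palatalisation)
Only *kerhusap yields all of Uldeni kerhorap, Tamol serhusep.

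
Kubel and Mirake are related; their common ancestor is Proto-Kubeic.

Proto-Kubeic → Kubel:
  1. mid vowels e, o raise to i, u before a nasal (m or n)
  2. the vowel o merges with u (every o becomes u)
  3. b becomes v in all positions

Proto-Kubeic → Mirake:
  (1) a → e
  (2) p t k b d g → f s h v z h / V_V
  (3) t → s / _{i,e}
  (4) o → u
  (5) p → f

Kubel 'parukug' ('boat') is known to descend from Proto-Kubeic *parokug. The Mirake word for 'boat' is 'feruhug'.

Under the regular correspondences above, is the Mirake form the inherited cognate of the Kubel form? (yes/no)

Derive the expected Mirake reflex of *parokug:
Mirake: start from *parokug.
  rule 1 (vowel merger): parokug → perokug
  rule 2 (intervocalic lenition): perokug → perohug
  rule 3: no change — perohug
  rule 4 (vowel merger): perohug → peruhug
  rule 5 (unconditioned shift): peruhug → feruhug
  ⇒ Mirake feruhug
Mirake 'feruhug' matches the regular reflex exactly, so the pair is cognate.

yes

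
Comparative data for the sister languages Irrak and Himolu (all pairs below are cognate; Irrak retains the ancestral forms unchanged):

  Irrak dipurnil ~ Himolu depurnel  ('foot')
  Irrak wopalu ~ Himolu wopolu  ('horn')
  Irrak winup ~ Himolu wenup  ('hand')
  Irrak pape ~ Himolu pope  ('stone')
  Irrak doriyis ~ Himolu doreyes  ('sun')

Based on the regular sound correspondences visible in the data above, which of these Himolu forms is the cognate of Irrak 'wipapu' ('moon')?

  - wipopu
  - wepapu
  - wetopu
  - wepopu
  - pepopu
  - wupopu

wepopu

dipurnil ~ depurnel — Irrak i corresponds to Himolu e after a consonant, before a labial obstruent.
pape ~ pope — Irrak a corresponds to Himolu o after a consonant, before a labial obstruent.
Applying these to Irrak 'wipapu':
  wipapu → wepapu   (i→e after a consonant, before a labial obstruent)
  wepapu → wepopu   (a→o after a consonant, before a labial obstruent)
So the Himolu cognate is 'wepopu'.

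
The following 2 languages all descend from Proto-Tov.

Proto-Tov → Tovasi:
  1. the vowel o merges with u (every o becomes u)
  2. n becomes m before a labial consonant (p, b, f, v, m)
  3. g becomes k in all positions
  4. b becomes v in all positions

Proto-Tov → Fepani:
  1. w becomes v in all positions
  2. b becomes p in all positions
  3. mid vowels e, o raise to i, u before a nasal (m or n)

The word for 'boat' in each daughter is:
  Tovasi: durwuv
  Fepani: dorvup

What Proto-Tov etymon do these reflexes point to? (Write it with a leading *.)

Position 2: Tovasi has u, Fepani has o. Fepani preserves o here (none of its changes turn any other segment into o), so the proto-segment is *o.
Position 6: Tovasi has v, Fepani has p. Taking the neighbouring segments as reconstructed: Tovasi v could go back to *b or *v; Fepani p could go back to *p or *b — the one source consistent with every daughter is *b.
Verify the candidate proto-form against each daughter:
Tovasi: *dorwub
  dorwub → durwub   [vowel merger]
  durwub (rule 2 does not apply)
  durwub (rule 3 does not apply)
  durwub → durwuv   [unconditioned shift]
  giving Tovasi durwuv.
Fepani: start from *dorwub.
  rule 1 (unconditioned shift): dorwub → dorvub
  rule 2 (unconditioned shift): dorvub → dorvup
  rule 3: no change — dorvup
  ⇒ Fepani dorvup
*dorwub is the unique common source.

*dorwub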